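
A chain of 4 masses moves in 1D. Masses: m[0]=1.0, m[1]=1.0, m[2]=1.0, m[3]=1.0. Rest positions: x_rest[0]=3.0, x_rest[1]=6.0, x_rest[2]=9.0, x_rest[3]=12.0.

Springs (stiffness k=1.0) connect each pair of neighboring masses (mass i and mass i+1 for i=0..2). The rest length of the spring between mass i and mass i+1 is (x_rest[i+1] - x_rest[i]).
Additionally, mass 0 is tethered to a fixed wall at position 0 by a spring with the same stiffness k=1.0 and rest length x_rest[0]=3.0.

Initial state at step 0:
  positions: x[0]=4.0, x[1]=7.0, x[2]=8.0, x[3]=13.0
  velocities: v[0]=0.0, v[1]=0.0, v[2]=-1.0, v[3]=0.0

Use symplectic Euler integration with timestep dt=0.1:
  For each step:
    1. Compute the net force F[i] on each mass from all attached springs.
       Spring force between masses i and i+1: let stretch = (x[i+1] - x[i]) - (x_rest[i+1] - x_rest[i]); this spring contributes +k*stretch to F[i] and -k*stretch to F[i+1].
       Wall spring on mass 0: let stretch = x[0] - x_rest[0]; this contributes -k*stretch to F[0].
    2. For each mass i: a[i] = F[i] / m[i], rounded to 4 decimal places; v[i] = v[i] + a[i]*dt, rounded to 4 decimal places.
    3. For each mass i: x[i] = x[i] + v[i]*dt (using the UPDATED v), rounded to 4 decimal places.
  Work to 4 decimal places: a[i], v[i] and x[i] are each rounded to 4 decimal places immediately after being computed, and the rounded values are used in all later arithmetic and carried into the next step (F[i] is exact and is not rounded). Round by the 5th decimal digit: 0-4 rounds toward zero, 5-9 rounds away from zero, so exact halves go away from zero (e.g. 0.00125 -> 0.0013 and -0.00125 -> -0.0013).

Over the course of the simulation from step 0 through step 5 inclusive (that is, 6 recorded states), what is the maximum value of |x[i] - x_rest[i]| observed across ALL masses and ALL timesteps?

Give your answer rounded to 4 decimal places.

Step 0: x=[4.0000 7.0000 8.0000 13.0000] v=[0.0000 0.0000 -1.0000 0.0000]
Step 1: x=[3.9900 6.9800 7.9400 12.9800] v=[-0.1000 -0.2000 -0.6000 -0.2000]
Step 2: x=[3.9700 6.9397 7.9208 12.9396] v=[-0.2000 -0.4030 -0.1920 -0.4040]
Step 3: x=[3.9400 6.8795 7.9420 12.8790] v=[-0.3000 -0.6019 0.2118 -0.6059]
Step 4: x=[3.9000 6.8005 8.0019 12.7990] v=[-0.4001 -0.7896 0.5993 -0.7996]
Step 5: x=[3.8500 6.7046 8.0978 12.7011] v=[-0.5001 -0.9595 0.9589 -0.9793]
Max displacement = 1.0792

Answer: 1.0792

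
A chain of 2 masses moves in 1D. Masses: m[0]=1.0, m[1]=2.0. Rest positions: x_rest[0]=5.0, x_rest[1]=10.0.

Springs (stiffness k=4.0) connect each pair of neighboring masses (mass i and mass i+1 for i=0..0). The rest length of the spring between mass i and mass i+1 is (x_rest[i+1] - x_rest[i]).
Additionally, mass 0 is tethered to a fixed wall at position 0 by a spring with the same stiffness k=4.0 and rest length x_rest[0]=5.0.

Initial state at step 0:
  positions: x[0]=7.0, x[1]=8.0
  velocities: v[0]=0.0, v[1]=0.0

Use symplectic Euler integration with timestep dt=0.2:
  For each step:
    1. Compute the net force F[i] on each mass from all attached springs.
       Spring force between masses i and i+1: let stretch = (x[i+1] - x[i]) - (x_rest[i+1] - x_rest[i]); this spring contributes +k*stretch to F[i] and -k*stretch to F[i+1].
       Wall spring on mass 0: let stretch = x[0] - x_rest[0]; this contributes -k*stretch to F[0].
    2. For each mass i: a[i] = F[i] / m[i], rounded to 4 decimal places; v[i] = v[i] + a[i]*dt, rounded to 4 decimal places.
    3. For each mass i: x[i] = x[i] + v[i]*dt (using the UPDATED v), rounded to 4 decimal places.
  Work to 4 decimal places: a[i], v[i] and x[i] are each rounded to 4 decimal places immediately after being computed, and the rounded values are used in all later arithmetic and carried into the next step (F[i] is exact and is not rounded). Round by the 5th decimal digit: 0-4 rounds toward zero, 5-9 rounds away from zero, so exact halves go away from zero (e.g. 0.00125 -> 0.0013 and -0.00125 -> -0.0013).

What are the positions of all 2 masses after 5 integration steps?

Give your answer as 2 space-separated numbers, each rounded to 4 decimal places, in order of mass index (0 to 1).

Answer: 1.8871 10.1322

Derivation:
Step 0: x=[7.0000 8.0000] v=[0.0000 0.0000]
Step 1: x=[6.0400 8.3200] v=[-4.8000 1.6000]
Step 2: x=[4.4784 8.8576] v=[-7.8080 2.6880]
Step 3: x=[2.9009 9.4449] v=[-7.8874 2.9363]
Step 4: x=[1.9063 9.9086] v=[-4.9729 2.3187]
Step 5: x=[1.8871 10.1322] v=[-0.0961 1.1178]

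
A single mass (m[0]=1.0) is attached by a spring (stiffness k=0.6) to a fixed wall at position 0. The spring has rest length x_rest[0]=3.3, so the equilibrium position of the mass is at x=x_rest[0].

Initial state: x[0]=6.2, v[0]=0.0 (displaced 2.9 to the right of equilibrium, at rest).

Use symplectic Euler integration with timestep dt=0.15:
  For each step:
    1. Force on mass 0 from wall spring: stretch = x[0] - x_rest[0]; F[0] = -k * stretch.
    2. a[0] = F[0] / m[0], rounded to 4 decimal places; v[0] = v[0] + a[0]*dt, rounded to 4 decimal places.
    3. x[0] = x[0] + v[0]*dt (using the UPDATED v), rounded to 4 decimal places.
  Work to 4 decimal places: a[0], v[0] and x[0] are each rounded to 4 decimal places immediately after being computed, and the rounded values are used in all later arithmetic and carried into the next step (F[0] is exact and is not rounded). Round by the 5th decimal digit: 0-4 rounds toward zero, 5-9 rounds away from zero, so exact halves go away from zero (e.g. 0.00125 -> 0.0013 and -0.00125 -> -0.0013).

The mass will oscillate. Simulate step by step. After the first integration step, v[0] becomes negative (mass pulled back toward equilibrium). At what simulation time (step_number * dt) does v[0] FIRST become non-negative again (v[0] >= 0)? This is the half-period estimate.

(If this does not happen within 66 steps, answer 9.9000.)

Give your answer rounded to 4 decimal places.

Step 0: x=[6.2000] v=[0.0000]
Step 1: x=[6.1609] v=[-0.2610]
Step 2: x=[6.0831] v=[-0.5185]
Step 3: x=[5.9678] v=[-0.7690]
Step 4: x=[5.8164] v=[-1.0091]
Step 5: x=[5.6311] v=[-1.2356]
Step 6: x=[5.4143] v=[-1.4454]
Step 7: x=[5.1689] v=[-1.6357]
Step 8: x=[4.8983] v=[-1.8039]
Step 9: x=[4.6061] v=[-1.9478]
Step 10: x=[4.2963] v=[-2.0654]
Step 11: x=[3.9730] v=[-2.1551]
Step 12: x=[3.6406] v=[-2.2157]
Step 13: x=[3.3036] v=[-2.2464]
Step 14: x=[2.9666] v=[-2.2467]
Step 15: x=[2.6341] v=[-2.2167]
Step 16: x=[2.3106] v=[-2.1568]
Step 17: x=[2.0004] v=[-2.0678]
Step 18: x=[1.7078] v=[-1.9508]
Step 19: x=[1.4367] v=[-1.8075]
Step 20: x=[1.1907] v=[-1.6398]
Step 21: x=[0.9732] v=[-1.4500]
Step 22: x=[0.7871] v=[-1.2406]
Step 23: x=[0.6349] v=[-1.0144]
Step 24: x=[0.5187] v=[-0.7745]
Step 25: x=[0.4401] v=[-0.5242]
Step 26: x=[0.4001] v=[-0.2668]
Step 27: x=[0.3992] v=[-0.0058]
Step 28: x=[0.4375] v=[0.2553]
First v>=0 after going negative at step 28, time=4.2000

Answer: 4.2000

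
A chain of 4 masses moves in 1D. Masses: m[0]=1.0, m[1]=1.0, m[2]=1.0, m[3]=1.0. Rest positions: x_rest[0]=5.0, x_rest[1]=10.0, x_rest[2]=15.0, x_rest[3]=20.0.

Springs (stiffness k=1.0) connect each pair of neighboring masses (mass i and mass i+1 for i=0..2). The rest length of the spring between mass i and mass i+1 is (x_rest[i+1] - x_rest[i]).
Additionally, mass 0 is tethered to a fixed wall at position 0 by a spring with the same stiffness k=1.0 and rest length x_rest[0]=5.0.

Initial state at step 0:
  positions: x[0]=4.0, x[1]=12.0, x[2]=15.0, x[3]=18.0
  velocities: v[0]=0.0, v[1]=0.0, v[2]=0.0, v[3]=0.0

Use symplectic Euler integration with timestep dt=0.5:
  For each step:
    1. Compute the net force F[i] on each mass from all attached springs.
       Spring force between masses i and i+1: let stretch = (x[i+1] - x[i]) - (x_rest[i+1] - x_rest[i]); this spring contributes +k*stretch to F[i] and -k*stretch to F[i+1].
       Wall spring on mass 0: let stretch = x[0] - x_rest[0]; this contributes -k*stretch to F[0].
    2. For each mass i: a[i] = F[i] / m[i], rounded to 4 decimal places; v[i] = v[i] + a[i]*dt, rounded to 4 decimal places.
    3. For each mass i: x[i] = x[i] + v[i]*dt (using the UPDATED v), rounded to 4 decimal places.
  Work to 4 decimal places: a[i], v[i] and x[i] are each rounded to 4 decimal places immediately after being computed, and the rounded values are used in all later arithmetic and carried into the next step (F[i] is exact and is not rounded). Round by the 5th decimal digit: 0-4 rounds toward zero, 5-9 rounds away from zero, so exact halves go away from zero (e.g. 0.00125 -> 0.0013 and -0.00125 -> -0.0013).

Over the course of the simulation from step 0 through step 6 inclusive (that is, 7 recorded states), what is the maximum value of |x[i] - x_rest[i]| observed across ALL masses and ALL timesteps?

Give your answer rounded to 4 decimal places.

Answer: 2.2531

Derivation:
Step 0: x=[4.0000 12.0000 15.0000 18.0000] v=[0.0000 0.0000 0.0000 0.0000]
Step 1: x=[5.0000 10.7500 15.0000 18.5000] v=[2.0000 -2.5000 0.0000 1.0000]
Step 2: x=[6.1875 9.1250 14.8125 19.3750] v=[2.3750 -3.2500 -0.3750 1.7500]
Step 3: x=[6.5625 8.1875 14.3438 20.3594] v=[0.7500 -1.8750 -0.9375 1.9688]
Step 4: x=[5.7031 8.3829 13.8399 21.0899] v=[-1.7188 0.3907 -1.0079 1.4610]
Step 5: x=[4.0879 9.2726 13.7842 21.2579] v=[-3.2305 1.7793 -0.1114 0.3360]
Step 6: x=[2.7469 9.9940 14.4691 20.8075] v=[-2.6821 1.4428 1.3697 -0.9009]
Max displacement = 2.2531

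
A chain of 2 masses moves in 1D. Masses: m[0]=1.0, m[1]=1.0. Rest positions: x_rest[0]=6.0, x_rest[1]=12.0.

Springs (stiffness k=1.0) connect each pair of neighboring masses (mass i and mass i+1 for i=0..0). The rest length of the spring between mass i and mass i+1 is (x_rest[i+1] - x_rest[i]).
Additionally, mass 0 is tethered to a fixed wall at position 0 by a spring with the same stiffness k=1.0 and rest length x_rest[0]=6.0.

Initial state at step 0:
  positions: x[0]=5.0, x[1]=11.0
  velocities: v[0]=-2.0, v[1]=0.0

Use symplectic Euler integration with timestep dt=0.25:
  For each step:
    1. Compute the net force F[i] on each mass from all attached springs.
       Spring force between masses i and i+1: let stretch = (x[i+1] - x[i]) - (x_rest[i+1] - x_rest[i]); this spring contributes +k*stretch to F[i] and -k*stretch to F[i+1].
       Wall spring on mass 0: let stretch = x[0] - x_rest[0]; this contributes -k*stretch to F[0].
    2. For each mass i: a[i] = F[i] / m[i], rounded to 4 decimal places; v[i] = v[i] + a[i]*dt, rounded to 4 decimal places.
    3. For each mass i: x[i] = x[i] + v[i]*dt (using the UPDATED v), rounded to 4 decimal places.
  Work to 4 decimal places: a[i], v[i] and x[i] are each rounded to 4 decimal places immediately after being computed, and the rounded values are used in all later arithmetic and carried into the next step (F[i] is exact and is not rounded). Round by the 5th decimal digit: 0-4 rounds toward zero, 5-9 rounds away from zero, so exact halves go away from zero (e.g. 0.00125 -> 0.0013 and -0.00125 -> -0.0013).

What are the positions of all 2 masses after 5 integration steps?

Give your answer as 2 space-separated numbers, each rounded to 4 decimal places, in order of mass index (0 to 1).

Step 0: x=[5.0000 11.0000] v=[-2.0000 0.0000]
Step 1: x=[4.5625 11.0000] v=[-1.7500 0.0000]
Step 2: x=[4.2422 10.9727] v=[-1.2813 -0.1094]
Step 3: x=[4.0774 10.8997] v=[-0.6592 -0.2920]
Step 4: x=[4.0842 10.7753] v=[0.0270 -0.4976]
Step 5: x=[4.2539 10.6077] v=[0.6787 -0.6704]

Answer: 4.2539 10.6077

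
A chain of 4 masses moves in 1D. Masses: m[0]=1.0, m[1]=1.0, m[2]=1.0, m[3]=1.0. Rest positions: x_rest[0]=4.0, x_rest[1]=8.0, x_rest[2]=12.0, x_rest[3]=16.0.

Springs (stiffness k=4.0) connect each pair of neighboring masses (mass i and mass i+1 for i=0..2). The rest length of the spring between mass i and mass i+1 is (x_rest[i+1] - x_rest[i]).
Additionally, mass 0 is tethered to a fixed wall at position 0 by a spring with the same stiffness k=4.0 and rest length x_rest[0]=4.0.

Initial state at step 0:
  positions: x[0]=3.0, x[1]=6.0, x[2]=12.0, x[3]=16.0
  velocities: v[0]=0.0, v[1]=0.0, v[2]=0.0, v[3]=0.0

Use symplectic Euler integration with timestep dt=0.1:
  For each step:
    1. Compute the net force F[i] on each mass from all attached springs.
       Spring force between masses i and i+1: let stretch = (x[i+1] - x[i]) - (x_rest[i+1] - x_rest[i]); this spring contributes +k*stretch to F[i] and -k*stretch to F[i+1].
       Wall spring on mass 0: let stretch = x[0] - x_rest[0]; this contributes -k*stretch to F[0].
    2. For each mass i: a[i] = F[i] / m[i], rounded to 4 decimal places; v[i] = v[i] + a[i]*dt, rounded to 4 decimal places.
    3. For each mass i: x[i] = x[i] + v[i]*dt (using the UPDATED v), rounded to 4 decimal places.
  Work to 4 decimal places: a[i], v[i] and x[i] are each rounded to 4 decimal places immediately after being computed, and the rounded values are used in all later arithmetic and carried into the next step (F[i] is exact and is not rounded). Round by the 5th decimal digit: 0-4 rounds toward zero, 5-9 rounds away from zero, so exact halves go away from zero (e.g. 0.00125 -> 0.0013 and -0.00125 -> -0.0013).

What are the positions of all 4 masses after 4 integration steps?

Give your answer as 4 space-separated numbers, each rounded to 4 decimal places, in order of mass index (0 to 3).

Answer: 3.0659 7.0195 11.3575 15.9560

Derivation:
Step 0: x=[3.0000 6.0000 12.0000 16.0000] v=[0.0000 0.0000 0.0000 0.0000]
Step 1: x=[3.0000 6.1200 11.9200 16.0000] v=[0.0000 1.2000 -0.8000 0.0000]
Step 2: x=[3.0048 6.3472 11.7712 15.9968] v=[0.0480 2.2720 -1.4880 -0.0320]
Step 3: x=[3.0231 6.6577 11.5745 15.9846] v=[0.1830 3.1046 -1.9674 -0.1222]
Step 4: x=[3.0659 7.0195 11.3575 15.9560] v=[0.4276 3.6175 -2.1701 -0.2862]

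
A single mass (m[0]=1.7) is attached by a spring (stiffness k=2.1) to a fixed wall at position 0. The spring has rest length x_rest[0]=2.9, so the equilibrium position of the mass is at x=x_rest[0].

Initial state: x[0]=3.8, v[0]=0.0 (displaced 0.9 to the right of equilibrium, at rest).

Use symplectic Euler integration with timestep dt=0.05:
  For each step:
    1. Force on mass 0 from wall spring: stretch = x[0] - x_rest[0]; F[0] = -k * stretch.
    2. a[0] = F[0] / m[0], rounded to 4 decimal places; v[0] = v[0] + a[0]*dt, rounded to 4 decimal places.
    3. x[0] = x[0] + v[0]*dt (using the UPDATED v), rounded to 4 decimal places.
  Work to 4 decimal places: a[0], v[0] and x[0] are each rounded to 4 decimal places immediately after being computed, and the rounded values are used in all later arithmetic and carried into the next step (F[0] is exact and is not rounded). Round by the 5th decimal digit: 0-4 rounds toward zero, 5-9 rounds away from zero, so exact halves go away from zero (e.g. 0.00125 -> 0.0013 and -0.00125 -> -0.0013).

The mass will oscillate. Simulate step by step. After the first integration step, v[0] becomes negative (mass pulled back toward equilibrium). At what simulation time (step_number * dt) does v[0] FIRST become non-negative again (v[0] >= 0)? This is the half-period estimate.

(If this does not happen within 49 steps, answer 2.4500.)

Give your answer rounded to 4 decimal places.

Answer: 2.4500

Derivation:
Step 0: x=[3.8000] v=[0.0000]
Step 1: x=[3.7972] v=[-0.0556]
Step 2: x=[3.7917] v=[-0.1110]
Step 3: x=[3.7834] v=[-0.1661]
Step 4: x=[3.7724] v=[-0.2207]
Step 5: x=[3.7587] v=[-0.2746]
Step 6: x=[3.7423] v=[-0.3276]
Step 7: x=[3.7233] v=[-0.3796]
Step 8: x=[3.7018] v=[-0.4305]
Step 9: x=[3.6778] v=[-0.4800]
Step 10: x=[3.6514] v=[-0.5280]
Step 11: x=[3.6227] v=[-0.5744]
Step 12: x=[3.5918] v=[-0.6190]
Step 13: x=[3.5587] v=[-0.6617]
Step 14: x=[3.5236] v=[-0.7024]
Step 15: x=[3.4866] v=[-0.7409]
Step 16: x=[3.4477] v=[-0.7771]
Step 17: x=[3.4072] v=[-0.8109]
Step 18: x=[3.3651] v=[-0.8422]
Step 19: x=[3.3216] v=[-0.8709]
Step 20: x=[3.2768] v=[-0.8969]
Step 21: x=[3.2308] v=[-0.9202]
Step 22: x=[3.1838] v=[-0.9406]
Step 23: x=[3.1359] v=[-0.9581]
Step 24: x=[3.0873] v=[-0.9727]
Step 25: x=[3.0381] v=[-0.9843]
Step 26: x=[2.9885] v=[-0.9928]
Step 27: x=[2.9386] v=[-0.9983]
Step 28: x=[2.8886] v=[-1.0007]
Step 29: x=[2.8386] v=[-1.0000]
Step 30: x=[2.7888] v=[-0.9962]
Step 31: x=[2.7393] v=[-0.9893]
Step 32: x=[2.6903] v=[-0.9794]
Step 33: x=[2.6420] v=[-0.9665]
Step 34: x=[2.5945] v=[-0.9506]
Step 35: x=[2.5479] v=[-0.9317]
Step 36: x=[2.5024] v=[-0.9100]
Step 37: x=[2.4581] v=[-0.8854]
Step 38: x=[2.4152] v=[-0.8581]
Step 39: x=[2.3738] v=[-0.8282]
Step 40: x=[2.3340] v=[-0.7957]
Step 41: x=[2.2960] v=[-0.7607]
Step 42: x=[2.2598] v=[-0.7234]
Step 43: x=[2.2256] v=[-0.6839]
Step 44: x=[2.1935] v=[-0.6422]
Step 45: x=[2.1636] v=[-0.5986]
Step 46: x=[2.1359] v=[-0.5531]
Step 47: x=[2.1106] v=[-0.5059]
Step 48: x=[2.0877] v=[-0.4571]
Step 49: x=[2.0674] v=[-0.4069]
v[0] did not become non-negative within 49 steps; using fallback time=2.4500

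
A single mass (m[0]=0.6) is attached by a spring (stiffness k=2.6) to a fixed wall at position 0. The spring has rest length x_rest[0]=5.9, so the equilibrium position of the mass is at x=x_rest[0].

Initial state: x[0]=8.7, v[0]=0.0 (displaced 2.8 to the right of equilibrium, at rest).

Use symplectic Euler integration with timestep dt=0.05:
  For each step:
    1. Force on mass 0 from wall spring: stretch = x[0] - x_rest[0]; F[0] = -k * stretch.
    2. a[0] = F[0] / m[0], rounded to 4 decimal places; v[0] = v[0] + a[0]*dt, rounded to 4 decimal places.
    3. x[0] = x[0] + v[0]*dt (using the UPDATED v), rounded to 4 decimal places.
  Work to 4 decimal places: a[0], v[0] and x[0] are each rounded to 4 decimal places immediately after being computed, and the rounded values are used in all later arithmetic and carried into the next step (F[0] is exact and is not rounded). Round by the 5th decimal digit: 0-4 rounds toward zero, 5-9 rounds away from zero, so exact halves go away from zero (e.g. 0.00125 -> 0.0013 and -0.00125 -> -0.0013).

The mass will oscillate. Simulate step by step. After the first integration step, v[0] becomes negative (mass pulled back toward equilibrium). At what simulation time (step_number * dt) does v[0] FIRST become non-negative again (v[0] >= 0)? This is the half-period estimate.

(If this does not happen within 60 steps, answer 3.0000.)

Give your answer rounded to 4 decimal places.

Step 0: x=[8.7000] v=[0.0000]
Step 1: x=[8.6697] v=[-0.6067]
Step 2: x=[8.6094] v=[-1.2068]
Step 3: x=[8.5197] v=[-1.7938]
Step 4: x=[8.4016] v=[-2.3614]
Step 5: x=[8.2564] v=[-2.9034]
Step 6: x=[8.0857] v=[-3.4140]
Step 7: x=[7.8913] v=[-3.8876]
Step 8: x=[7.6753] v=[-4.3191]
Step 9: x=[7.4401] v=[-4.7038]
Step 10: x=[7.1882] v=[-5.0375]
Step 11: x=[6.9224] v=[-5.3166]
Step 12: x=[6.6455] v=[-5.5381]
Step 13: x=[6.3605] v=[-5.6996]
Step 14: x=[6.0705] v=[-5.7994]
Step 15: x=[5.7787] v=[-5.8363]
Step 16: x=[5.4882] v=[-5.8100]
Step 17: x=[5.2022] v=[-5.7208]
Step 18: x=[4.9237] v=[-5.5696]
Step 19: x=[4.6558] v=[-5.3581]
Step 20: x=[4.4014] v=[-5.0885]
Step 21: x=[4.1632] v=[-4.7638]
Step 22: x=[3.9438] v=[-4.3875]
Step 23: x=[3.7456] v=[-3.9637]
Step 24: x=[3.5708] v=[-3.4969]
Step 25: x=[3.4212] v=[-2.9922]
Step 26: x=[3.2984] v=[-2.4551]
Step 27: x=[3.2038] v=[-1.8914]
Step 28: x=[3.1384] v=[-1.3072]
Step 29: x=[3.1030] v=[-0.7089]
Step 30: x=[3.0979] v=[-0.1029]
Step 31: x=[3.1231] v=[0.5042]
First v>=0 after going negative at step 31, time=1.5500

Answer: 1.5500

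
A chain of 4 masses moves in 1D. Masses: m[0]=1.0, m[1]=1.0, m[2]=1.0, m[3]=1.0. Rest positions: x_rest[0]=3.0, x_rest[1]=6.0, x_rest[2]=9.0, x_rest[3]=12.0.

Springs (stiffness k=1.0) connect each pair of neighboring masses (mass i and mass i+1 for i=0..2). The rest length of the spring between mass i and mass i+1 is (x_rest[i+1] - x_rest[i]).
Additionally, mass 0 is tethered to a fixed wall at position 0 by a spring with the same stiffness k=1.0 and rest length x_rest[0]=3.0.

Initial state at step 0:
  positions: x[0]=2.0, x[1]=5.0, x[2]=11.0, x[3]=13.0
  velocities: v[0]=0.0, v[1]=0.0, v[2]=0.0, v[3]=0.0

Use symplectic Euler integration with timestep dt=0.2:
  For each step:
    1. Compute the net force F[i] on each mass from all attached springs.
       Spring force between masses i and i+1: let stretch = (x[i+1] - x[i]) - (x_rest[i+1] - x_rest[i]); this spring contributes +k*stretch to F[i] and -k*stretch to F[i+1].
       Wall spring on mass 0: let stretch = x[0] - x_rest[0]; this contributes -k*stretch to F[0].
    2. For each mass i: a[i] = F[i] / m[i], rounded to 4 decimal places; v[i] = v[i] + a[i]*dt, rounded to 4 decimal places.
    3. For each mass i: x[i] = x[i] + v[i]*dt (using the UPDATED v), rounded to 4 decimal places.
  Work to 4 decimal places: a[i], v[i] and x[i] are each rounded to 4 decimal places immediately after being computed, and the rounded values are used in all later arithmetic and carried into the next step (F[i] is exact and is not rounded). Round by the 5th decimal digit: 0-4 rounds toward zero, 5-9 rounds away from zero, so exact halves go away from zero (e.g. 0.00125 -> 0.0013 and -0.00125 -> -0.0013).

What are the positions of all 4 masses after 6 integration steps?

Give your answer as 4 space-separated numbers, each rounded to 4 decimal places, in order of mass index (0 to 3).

Step 0: x=[2.0000 5.0000 11.0000 13.0000] v=[0.0000 0.0000 0.0000 0.0000]
Step 1: x=[2.0400 5.1200 10.8400 13.0400] v=[0.2000 0.6000 -0.8000 0.2000]
Step 2: x=[2.1216 5.3456 10.5392 13.1120] v=[0.4080 1.1280 -1.5040 0.3600]
Step 3: x=[2.2473 5.6500 10.1336 13.2011] v=[0.6285 1.5219 -2.0282 0.4454]
Step 4: x=[2.4192 5.9976 9.6713 13.2875] v=[0.8596 1.7381 -2.3114 0.4319]
Step 5: x=[2.6375 6.3490 9.2067 13.3492] v=[1.0914 1.7572 -2.3229 0.3087]
Step 6: x=[2.8987 6.6663 8.7935 13.3652] v=[1.3062 1.5864 -2.0659 0.0802]

Answer: 2.8987 6.6663 8.7935 13.3652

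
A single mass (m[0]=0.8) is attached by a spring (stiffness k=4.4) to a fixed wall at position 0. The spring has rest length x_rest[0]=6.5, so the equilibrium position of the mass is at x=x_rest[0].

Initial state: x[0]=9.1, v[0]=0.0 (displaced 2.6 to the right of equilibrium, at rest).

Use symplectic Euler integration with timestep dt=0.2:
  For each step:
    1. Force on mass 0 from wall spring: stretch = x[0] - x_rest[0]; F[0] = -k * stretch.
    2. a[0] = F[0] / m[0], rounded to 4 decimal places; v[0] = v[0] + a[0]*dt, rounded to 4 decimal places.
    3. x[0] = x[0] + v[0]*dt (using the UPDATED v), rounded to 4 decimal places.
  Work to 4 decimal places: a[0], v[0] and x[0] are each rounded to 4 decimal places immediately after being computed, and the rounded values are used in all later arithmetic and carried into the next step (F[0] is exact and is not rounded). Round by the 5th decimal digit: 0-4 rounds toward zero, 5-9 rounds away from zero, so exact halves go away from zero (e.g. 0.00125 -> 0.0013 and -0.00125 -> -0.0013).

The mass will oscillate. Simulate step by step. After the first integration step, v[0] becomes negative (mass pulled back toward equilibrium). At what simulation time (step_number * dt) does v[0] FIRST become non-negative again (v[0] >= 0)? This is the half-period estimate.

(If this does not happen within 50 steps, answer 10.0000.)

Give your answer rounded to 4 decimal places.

Step 0: x=[9.1000] v=[0.0000]
Step 1: x=[8.5280] v=[-2.8600]
Step 2: x=[7.5098] v=[-5.0908]
Step 3: x=[6.2695] v=[-6.2016]
Step 4: x=[5.0799] v=[-5.9480]
Step 5: x=[4.2027] v=[-4.3859]
Step 6: x=[3.8309] v=[-1.8589]
Step 7: x=[4.0463] v=[1.0771]
First v>=0 after going negative at step 7, time=1.4000

Answer: 1.4000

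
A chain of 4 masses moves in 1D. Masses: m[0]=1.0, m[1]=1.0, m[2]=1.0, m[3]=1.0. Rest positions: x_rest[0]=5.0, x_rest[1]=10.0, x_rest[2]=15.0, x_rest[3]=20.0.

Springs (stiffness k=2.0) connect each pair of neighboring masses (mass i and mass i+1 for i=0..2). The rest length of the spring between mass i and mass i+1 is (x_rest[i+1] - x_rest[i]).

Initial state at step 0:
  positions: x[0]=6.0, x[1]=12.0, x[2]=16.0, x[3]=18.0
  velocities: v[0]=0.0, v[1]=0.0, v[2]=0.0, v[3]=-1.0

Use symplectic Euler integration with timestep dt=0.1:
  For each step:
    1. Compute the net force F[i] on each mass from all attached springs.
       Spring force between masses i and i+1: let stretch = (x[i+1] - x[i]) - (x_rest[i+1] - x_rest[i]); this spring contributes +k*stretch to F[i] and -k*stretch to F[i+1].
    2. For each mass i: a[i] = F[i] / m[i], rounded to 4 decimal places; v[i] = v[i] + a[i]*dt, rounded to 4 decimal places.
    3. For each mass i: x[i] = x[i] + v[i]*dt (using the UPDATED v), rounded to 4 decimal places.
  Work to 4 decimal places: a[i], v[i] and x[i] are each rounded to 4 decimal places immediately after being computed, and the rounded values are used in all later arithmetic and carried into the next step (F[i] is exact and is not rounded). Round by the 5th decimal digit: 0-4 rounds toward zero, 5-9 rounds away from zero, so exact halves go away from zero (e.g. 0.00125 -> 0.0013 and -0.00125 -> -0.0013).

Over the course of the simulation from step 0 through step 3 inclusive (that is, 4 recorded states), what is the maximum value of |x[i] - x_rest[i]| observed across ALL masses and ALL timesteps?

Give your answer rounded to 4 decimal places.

Answer: 2.0400

Derivation:
Step 0: x=[6.0000 12.0000 16.0000 18.0000] v=[0.0000 0.0000 0.0000 -1.0000]
Step 1: x=[6.0200 11.9600 15.9600 17.9600] v=[0.2000 -0.4000 -0.4000 -0.4000]
Step 2: x=[6.0588 11.8812 15.8800 17.9800] v=[0.3880 -0.7880 -0.8000 0.2000]
Step 3: x=[6.1141 11.7659 15.7620 18.0580] v=[0.5525 -1.1527 -1.1798 0.7800]
Max displacement = 2.0400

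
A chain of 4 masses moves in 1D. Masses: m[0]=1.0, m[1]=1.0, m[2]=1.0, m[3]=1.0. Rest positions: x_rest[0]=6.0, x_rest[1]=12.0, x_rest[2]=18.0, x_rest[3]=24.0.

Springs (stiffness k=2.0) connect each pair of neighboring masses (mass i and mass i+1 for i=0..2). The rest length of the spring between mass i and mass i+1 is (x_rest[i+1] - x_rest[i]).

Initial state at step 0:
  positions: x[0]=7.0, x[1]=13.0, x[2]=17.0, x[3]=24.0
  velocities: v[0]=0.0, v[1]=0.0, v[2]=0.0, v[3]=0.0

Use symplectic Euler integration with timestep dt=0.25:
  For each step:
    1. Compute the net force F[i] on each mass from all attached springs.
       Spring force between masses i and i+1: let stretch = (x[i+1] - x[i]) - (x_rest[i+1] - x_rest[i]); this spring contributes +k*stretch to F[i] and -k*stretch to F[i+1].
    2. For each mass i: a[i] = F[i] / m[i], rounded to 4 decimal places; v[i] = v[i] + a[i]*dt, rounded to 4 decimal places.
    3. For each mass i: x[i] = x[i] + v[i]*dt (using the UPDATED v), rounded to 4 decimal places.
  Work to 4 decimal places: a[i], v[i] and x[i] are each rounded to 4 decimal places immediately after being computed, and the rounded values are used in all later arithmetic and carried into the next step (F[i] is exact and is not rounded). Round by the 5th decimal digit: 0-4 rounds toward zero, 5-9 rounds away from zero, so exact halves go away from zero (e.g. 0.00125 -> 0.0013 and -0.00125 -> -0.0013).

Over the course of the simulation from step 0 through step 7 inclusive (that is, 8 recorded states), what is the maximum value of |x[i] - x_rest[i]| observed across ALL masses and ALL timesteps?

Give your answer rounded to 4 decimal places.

Step 0: x=[7.0000 13.0000 17.0000 24.0000] v=[0.0000 0.0000 0.0000 0.0000]
Step 1: x=[7.0000 12.7500 17.3750 23.8750] v=[0.0000 -1.0000 1.5000 -0.5000]
Step 2: x=[6.9688 12.3594 17.9844 23.6875] v=[-0.1250 -1.5625 2.4375 -0.7500]
Step 3: x=[6.8614 11.9981 18.6036 23.5371] v=[-0.4297 -1.4453 2.4766 -0.6016]
Step 4: x=[6.6461 11.8204 19.0138 23.5200] v=[-0.8614 -0.7109 1.6406 -0.0684]
Step 5: x=[6.3275 11.8951 19.0881 23.6896] v=[-1.2743 0.2987 0.2970 0.6785]
Step 6: x=[5.9549 12.1730 18.8384 24.0341] v=[-1.4905 1.1114 -0.9988 1.3778]
Step 7: x=[5.6095 12.5068 18.4050 24.4791] v=[-1.3815 1.3351 -1.7337 1.7800]
Max displacement = 1.0881

Answer: 1.0881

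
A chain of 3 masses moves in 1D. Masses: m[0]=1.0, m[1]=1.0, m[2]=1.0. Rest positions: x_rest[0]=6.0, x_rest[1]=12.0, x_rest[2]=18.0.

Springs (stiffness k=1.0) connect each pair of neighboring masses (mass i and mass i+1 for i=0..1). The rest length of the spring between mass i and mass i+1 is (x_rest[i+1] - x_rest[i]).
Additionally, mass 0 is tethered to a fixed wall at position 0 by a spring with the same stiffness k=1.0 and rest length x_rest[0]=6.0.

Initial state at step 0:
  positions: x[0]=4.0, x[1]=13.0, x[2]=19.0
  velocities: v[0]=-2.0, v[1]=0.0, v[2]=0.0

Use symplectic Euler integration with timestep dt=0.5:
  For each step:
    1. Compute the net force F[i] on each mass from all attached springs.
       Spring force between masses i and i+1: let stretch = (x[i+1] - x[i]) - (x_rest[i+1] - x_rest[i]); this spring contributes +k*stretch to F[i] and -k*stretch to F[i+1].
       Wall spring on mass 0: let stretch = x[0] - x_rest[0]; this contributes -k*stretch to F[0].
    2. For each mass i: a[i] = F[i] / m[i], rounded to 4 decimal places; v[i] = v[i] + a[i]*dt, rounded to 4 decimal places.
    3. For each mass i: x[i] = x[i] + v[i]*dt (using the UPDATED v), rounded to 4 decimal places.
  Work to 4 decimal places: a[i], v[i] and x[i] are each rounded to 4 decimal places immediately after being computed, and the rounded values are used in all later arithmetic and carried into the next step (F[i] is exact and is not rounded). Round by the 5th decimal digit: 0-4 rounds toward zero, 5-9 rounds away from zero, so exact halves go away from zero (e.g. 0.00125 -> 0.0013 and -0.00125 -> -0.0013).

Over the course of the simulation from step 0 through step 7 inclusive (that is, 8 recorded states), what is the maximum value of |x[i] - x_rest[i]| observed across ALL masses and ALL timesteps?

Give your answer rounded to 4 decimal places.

Answer: 2.4787

Derivation:
Step 0: x=[4.0000 13.0000 19.0000] v=[-2.0000 0.0000 0.0000]
Step 1: x=[4.2500 12.2500 19.0000] v=[0.5000 -1.5000 0.0000]
Step 2: x=[5.4375 11.1875 18.8125] v=[2.3750 -2.1250 -0.3750]
Step 3: x=[6.7032 10.5938 18.2188] v=[2.5313 -1.1875 -1.1875]
Step 4: x=[7.2657 10.9337 17.2188] v=[1.1250 0.6797 -2.0000]
Step 5: x=[6.9288 11.9279 16.1475] v=[-0.6739 1.9883 -2.1426]
Step 6: x=[6.1094 12.7272 15.5213] v=[-1.6388 1.5986 -1.2524]
Step 7: x=[5.4171 12.5706 15.6966] v=[-1.3846 -0.3133 0.3506]
Max displacement = 2.4787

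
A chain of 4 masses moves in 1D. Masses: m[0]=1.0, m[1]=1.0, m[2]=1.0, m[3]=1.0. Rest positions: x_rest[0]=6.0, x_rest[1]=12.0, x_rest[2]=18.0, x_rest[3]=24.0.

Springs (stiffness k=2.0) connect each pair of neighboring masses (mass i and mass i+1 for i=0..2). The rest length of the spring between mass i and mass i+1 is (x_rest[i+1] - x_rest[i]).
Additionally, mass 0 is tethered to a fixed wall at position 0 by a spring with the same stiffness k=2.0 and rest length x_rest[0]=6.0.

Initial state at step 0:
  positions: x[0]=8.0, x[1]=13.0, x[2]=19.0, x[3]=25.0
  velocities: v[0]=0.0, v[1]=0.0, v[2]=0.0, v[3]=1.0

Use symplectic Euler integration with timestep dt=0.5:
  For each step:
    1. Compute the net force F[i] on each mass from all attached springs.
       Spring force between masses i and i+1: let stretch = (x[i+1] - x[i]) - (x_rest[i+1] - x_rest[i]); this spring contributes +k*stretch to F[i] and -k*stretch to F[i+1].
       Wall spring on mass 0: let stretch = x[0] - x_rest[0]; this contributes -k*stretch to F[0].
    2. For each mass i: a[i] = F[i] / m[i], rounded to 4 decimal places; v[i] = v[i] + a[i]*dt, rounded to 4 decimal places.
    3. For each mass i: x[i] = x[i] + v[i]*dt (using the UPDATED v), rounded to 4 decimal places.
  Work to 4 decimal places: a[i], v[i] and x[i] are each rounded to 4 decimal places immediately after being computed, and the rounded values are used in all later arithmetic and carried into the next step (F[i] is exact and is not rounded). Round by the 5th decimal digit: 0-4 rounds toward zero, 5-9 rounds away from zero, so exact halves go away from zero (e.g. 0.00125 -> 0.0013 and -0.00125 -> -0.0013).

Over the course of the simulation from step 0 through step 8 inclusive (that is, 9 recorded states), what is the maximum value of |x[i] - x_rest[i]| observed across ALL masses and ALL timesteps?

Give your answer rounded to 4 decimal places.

Step 0: x=[8.0000 13.0000 19.0000 25.0000] v=[0.0000 0.0000 0.0000 1.0000]
Step 1: x=[6.5000 13.5000 19.0000 25.5000] v=[-3.0000 1.0000 0.0000 1.0000]
Step 2: x=[5.2500 13.2500 19.5000 25.7500] v=[-2.5000 -0.5000 1.0000 0.5000]
Step 3: x=[5.3750 12.1250 20.0000 25.8750] v=[0.2500 -2.2500 1.0000 0.2500]
Step 4: x=[6.1875 11.5625 19.5000 26.0625] v=[1.6250 -1.1250 -1.0000 0.3750]
Step 5: x=[6.5938 12.2813 18.3125 25.9688] v=[0.8125 1.4375 -2.3750 -0.1875]
Step 6: x=[6.5469 13.1719 17.9376 25.0469] v=[-0.0938 1.7812 -0.7499 -1.8438]
Step 7: x=[6.5391 13.1329 18.7345 23.5704] v=[-0.0157 -0.0781 1.5937 -2.9531]
Step 8: x=[6.5586 12.5978 19.1485 22.6759] v=[0.0390 -1.0703 0.8280 -1.7890]
Max displacement = 2.0625

Answer: 2.0625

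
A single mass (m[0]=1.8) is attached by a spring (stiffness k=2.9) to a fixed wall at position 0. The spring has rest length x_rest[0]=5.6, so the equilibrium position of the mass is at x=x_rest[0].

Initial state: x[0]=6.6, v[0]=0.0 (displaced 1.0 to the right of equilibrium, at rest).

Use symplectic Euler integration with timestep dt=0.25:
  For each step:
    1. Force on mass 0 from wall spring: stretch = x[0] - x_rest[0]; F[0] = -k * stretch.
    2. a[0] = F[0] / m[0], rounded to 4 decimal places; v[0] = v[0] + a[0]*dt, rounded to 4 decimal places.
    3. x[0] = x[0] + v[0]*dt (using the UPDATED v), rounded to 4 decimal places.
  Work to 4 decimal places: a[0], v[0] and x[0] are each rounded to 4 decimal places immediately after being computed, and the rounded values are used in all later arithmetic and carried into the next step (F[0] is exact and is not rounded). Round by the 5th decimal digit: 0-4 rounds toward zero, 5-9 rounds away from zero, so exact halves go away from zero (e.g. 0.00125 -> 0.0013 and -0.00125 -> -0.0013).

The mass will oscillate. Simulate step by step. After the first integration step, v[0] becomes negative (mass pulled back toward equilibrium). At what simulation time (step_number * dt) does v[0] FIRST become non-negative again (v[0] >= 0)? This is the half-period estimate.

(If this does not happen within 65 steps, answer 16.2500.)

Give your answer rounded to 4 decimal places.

Answer: 2.5000

Derivation:
Step 0: x=[6.6000] v=[0.0000]
Step 1: x=[6.4993] v=[-0.4028]
Step 2: x=[6.3081] v=[-0.7650]
Step 3: x=[6.0456] v=[-1.0502]
Step 4: x=[5.7382] v=[-1.2297]
Step 5: x=[5.4169] v=[-1.2854]
Step 6: x=[5.1140] v=[-1.2117]
Step 7: x=[4.8600] v=[-1.0160]
Step 8: x=[4.6805] v=[-0.7180]
Step 9: x=[4.5936] v=[-0.3477]
Step 10: x=[4.6080] v=[0.0577]
First v>=0 after going negative at step 10, time=2.5000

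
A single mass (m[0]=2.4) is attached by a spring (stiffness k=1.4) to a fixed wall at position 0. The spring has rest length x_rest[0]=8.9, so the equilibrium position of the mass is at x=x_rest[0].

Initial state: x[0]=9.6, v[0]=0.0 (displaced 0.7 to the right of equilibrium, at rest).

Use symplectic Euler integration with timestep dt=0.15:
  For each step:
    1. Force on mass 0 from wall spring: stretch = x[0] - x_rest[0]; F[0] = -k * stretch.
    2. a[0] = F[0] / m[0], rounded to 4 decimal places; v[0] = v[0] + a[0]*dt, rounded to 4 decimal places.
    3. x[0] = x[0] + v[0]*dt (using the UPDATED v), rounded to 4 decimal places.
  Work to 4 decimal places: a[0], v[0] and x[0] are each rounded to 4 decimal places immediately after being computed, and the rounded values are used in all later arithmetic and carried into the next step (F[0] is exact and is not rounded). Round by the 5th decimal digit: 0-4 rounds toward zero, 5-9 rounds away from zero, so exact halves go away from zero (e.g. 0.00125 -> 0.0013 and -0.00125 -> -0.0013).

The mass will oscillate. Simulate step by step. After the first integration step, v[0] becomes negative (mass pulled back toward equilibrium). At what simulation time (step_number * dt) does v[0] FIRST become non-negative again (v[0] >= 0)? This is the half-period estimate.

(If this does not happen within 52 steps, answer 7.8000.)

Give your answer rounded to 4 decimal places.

Answer: 4.2000

Derivation:
Step 0: x=[9.6000] v=[0.0000]
Step 1: x=[9.5908] v=[-0.0612]
Step 2: x=[9.5725] v=[-0.1217]
Step 3: x=[9.5454] v=[-0.1805]
Step 4: x=[9.5099] v=[-0.2370]
Step 5: x=[9.4663] v=[-0.2904]
Step 6: x=[9.4153] v=[-0.3399]
Step 7: x=[9.3576] v=[-0.3850]
Step 8: x=[9.2939] v=[-0.4250]
Step 9: x=[9.2250] v=[-0.4595]
Step 10: x=[9.1518] v=[-0.4879]
Step 11: x=[9.0753] v=[-0.5099]
Step 12: x=[8.9965] v=[-0.5252]
Step 13: x=[8.9165] v=[-0.5336]
Step 14: x=[8.8363] v=[-0.5350]
Step 15: x=[8.7569] v=[-0.5294]
Step 16: x=[8.6794] v=[-0.5169]
Step 17: x=[8.6048] v=[-0.4976]
Step 18: x=[8.5340] v=[-0.4718]
Step 19: x=[8.4680] v=[-0.4398]
Step 20: x=[8.4077] v=[-0.4020]
Step 21: x=[8.3539] v=[-0.3589]
Step 22: x=[8.3072] v=[-0.3111]
Step 23: x=[8.2683] v=[-0.2592]
Step 24: x=[8.2377] v=[-0.2039]
Step 25: x=[8.2158] v=[-0.1460]
Step 26: x=[8.2029] v=[-0.0861]
Step 27: x=[8.1991] v=[-0.0251]
Step 28: x=[8.2045] v=[0.0362]
First v>=0 after going negative at step 28, time=4.2000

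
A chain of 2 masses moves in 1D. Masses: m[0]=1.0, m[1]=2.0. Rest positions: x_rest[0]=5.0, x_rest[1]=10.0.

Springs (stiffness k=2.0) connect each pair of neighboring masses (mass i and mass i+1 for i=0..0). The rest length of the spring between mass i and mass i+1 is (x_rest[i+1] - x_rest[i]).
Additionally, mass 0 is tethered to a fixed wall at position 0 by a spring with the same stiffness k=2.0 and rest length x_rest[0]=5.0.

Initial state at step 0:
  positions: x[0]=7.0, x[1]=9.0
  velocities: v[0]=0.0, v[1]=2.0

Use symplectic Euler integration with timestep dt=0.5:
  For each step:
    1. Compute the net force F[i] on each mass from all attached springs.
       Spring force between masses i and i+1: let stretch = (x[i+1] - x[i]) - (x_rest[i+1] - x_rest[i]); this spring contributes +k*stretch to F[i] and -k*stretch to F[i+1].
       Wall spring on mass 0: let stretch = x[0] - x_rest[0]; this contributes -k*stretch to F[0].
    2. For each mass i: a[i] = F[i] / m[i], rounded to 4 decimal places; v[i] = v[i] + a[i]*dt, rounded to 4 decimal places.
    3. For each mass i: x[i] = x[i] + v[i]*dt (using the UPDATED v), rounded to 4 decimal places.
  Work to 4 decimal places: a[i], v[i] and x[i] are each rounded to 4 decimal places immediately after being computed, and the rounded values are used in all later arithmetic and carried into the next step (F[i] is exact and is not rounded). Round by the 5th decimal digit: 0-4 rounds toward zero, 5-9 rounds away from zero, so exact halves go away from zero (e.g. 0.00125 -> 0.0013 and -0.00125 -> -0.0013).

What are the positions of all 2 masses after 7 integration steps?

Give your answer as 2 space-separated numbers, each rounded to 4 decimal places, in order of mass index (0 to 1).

Answer: 4.2481 12.7914

Derivation:
Step 0: x=[7.0000 9.0000] v=[0.0000 2.0000]
Step 1: x=[4.5000 10.7500] v=[-5.0000 3.5000]
Step 2: x=[2.8750 12.1875] v=[-3.2500 2.8750]
Step 3: x=[4.4688 12.5469] v=[3.1875 0.7188]
Step 4: x=[7.8672 12.1368] v=[6.7968 -0.8203]
Step 5: x=[9.4668 11.9093] v=[3.1992 -0.4551]
Step 6: x=[7.5543 12.3212] v=[-3.8251 0.8237]
Step 7: x=[4.2481 12.7914] v=[-6.6125 0.9403]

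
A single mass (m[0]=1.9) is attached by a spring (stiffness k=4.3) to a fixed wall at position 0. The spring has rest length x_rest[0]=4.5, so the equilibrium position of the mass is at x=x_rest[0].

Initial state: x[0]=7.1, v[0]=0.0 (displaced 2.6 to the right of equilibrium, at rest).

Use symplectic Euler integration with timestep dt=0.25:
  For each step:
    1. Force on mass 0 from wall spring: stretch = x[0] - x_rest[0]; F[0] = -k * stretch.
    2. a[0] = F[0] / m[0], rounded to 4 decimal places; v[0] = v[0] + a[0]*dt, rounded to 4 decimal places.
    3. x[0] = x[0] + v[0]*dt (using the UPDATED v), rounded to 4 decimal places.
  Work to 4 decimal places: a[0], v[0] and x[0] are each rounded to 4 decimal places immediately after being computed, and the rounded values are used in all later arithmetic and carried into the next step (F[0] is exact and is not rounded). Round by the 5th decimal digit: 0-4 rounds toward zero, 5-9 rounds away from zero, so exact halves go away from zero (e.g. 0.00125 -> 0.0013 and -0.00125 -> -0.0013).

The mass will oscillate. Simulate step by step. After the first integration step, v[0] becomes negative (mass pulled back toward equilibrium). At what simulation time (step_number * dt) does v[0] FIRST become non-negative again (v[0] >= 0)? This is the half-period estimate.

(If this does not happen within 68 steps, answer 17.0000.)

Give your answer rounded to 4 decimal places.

Step 0: x=[7.1000] v=[0.0000]
Step 1: x=[6.7322] v=[-1.4711]
Step 2: x=[6.0487] v=[-2.7341]
Step 3: x=[5.1461] v=[-3.6104]
Step 4: x=[4.1521] v=[-3.9760]
Step 5: x=[3.2073] v=[-3.7792]
Step 6: x=[2.4454] v=[-3.0478]
Step 7: x=[1.9741] v=[-1.8853]
Step 8: x=[1.8601] v=[-0.4562]
Step 9: x=[2.1195] v=[1.0374]
First v>=0 after going negative at step 9, time=2.2500

Answer: 2.2500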